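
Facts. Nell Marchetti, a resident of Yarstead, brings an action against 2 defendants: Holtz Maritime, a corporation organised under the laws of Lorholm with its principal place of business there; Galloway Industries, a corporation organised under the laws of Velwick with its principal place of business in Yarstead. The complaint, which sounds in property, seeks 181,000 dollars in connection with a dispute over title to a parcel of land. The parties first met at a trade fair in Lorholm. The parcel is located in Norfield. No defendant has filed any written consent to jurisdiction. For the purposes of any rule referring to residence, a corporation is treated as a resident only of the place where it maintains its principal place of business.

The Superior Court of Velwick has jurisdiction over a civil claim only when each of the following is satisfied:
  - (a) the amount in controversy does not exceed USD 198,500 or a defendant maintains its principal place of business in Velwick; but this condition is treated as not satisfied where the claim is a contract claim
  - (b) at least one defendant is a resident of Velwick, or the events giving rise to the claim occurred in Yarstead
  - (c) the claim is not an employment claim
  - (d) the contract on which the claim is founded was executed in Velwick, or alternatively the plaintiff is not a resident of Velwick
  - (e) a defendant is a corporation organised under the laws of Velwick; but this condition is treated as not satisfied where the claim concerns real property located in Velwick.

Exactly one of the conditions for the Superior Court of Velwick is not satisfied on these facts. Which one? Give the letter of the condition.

(b)

The Superior Court of Velwick:
  (a) The amount in controversy is USD 181,000, within the 198,500 dollars ceiling — that alternative is enough. And the carve-out is inapplicable — the claim is a property claim, not a contract claim. Met.
  (b) No defendant resides in Velwick (they reside in Lorholm, Yarstead); the operative events occurred in Norfield, not Yarstead — none of the alternatives is met. Not met.
  (c) The claim is a property claim, not an employment claim. Condition met.
  (d) The plaintiff resides in Yarstead, which is not Velwick, so this disjunct is met. Condition met.
  (e) Galloway Industries is organised under the laws of Velwick. The exception is not triggered, since the property lies in Norfield, not Velwick. Met.
Only condition (b) fails.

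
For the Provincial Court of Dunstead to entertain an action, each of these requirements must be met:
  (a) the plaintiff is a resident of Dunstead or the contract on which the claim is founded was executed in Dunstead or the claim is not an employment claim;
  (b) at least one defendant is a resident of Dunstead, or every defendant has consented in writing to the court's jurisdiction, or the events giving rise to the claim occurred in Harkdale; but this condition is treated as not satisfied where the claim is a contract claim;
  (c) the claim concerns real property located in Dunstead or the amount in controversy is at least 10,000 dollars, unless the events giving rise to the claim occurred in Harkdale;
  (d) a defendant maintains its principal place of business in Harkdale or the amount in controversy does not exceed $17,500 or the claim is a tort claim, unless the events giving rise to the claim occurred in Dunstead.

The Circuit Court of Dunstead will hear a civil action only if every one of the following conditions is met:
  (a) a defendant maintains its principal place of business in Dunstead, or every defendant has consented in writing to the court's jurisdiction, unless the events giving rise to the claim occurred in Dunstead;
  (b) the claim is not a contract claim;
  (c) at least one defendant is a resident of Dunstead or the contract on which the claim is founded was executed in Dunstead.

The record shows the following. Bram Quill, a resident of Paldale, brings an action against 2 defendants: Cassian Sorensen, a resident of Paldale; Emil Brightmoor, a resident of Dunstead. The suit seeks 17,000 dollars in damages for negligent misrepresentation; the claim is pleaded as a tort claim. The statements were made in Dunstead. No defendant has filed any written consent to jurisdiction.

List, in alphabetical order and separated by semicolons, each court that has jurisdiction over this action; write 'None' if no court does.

The Provincial Court of Dunstead:
  (a) The claim is a tort claim, not an employment claim, so this disjunct is met. Satisfied.
  (b) Emil Brightmoor resides in Dunstead, so this disjunct is met. The exception is not triggered, since the claim is a tort claim, not a contract claim. Satisfied.
  (c) The amount in controversy is 17,000 dollars, which meets the 10,000 dollars floor, so this disjunct is met. Met.
  (d) The amount in controversy is USD 17,000, within the 17,500 dollars ceiling — that alternative is enough. Satisfied.
  → The court has jurisdiction.
The Circuit Court of Dunstead:
  (a) No defendant is a corporation; no such written consent has been filed — every alternative fails. The proviso rescues it, though: the operative events occurred in Dunstead. Condition met.
  (b) The claim is a tort claim, not a contract claim. Condition met.
  (c) Emil Brightmoor resides in Dunstead, which satisfies one of the alternatives. Met.
  → Jurisdiction lies.

the Circuit Court of Dunstead; the Provincial Court of Dunstead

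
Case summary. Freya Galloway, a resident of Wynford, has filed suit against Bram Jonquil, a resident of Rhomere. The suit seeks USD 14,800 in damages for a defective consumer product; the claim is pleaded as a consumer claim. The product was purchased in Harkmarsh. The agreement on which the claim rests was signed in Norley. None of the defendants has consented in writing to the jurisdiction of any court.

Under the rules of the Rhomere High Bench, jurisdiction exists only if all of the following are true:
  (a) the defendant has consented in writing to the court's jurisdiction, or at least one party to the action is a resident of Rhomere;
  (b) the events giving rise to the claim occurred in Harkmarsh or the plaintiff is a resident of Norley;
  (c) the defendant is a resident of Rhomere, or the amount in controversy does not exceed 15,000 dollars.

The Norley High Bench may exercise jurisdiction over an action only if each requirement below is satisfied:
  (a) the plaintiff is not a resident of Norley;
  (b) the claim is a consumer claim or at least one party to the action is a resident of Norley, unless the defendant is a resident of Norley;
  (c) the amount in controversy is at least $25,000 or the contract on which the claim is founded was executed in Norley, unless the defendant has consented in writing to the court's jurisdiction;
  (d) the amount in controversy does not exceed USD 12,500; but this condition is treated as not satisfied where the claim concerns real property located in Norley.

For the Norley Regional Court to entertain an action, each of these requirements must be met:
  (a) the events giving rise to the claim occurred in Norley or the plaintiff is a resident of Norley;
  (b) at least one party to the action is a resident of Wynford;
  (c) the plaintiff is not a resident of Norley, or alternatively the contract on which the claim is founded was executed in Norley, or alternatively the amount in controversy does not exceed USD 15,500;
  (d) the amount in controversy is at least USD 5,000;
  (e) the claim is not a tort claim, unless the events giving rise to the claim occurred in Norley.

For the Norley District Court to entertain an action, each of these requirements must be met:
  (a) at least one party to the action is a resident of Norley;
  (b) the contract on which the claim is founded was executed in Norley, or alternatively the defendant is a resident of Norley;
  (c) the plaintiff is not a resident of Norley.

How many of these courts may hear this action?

The Rhomere High Bench:
  (a) Bram Jonquil resides in Rhomere, so this disjunct is met. Satisfied.
  (b) The operative events occurred in Harkmarsh — that alternative is enough. Satisfied.
  (c) The defendant resides in Rhomere, which satisfies one of the alternatives. Condition met.
  → The court has jurisdiction.
The Norley High Bench:
  (a) The plaintiff resides in Wynford, which is not Norley. Condition met.
  (b) The claim is a consumer claim, so one alternative holds. Met.
  (c) The contract was executed in Norley — that alternative is enough. Condition met.
  (d) The amount in controversy is 14,800 dollars, above the 12,500 dollars ceiling. Condition not met.
  → The court lacks jurisdiction.
The Norley Regional Court:
  (a) The operative events occurred in Harkmarsh, not Norley; the plaintiff resides in Wynford, not Norley — no alternative holds. Not satisfied.
  (b) Freya Galloway resides in Wynford. Met.
  (c) The plaintiff resides in Wynford, which is not Norley, which satisfies one of the alternatives. Condition met.
  (d) The amount in controversy is 14,800 dollars, which meets the USD 5,000 floor. Satisfied.
  (e) The claim is a consumer claim, not a tort claim. Met.
  → Not every requirement is met — no jurisdiction.
The Norley District Court:
  (a) No party resides in Norley. Not met.
  (b) The contract was executed in Norley, so this disjunct is met. Satisfied.
  (c) The plaintiff resides in Wynford, which is not Norley. Condition met.
  → Not every requirement is met — no jurisdiction.
Courts with jurisdiction: the Rhomere High Bench — 1 in total.

1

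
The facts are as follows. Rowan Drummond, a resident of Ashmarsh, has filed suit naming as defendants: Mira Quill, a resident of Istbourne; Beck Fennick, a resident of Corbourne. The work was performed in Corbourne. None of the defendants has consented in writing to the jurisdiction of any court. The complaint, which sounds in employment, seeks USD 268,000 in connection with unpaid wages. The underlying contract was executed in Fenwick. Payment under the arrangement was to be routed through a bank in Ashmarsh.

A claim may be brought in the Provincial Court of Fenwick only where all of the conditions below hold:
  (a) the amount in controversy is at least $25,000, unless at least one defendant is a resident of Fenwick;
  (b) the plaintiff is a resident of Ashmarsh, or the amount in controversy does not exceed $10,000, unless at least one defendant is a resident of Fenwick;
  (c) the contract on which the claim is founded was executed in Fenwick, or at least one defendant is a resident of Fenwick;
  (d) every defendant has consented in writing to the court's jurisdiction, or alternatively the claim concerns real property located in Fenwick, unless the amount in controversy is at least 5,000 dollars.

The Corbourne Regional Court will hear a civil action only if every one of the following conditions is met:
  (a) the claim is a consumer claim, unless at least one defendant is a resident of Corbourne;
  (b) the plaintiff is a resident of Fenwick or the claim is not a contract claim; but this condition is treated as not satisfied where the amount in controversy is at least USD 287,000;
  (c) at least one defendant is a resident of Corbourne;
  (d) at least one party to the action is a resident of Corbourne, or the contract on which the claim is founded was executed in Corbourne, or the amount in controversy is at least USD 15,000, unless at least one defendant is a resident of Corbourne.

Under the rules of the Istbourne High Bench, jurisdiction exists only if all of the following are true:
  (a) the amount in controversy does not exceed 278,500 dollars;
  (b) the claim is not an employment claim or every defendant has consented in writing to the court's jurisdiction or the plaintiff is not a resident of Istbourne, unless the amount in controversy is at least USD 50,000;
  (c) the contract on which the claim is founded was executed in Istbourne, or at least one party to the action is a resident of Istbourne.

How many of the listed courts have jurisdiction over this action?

The Provincial Court of Fenwick:
  (a) The amount in controversy is USD 268,000, which meets the $25,000 floor. Satisfied.
  (b) The plaintiff resides in Ashmarsh, which satisfies one of the alternatives. Met.
  (c) The contract was executed in Fenwick, which satisfies one of the alternatives. Met.
  (d) No such written consent has been filed; the claim does not concern real property — every alternative fails. The proviso rescues it, though: the amount in controversy is 268,000 dollars, which meets the 5,000 dollars floor. Met.
  → Jurisdiction lies.
The Corbourne Regional Court:
  (a) The claim is an employment claim, not a consumer claim. The proviso rescues it, though: Beck Fennick resides in Corbourne. Satisfied.
  (b) The claim is an employment claim, not a contract claim, which satisfies one of the alternatives. And the carve-out is inapplicable — the amount in controversy is 268,000 dollars, below the 287,000 dollars floor. Condition met.
  (c) Beck Fennick resides in Corbourne. Met.
  (d) Beck Fennick resides in Corbourne, which satisfies one of the alternatives. Met.
  → The court has jurisdiction.
The Istbourne High Bench:
  (a) The amount in controversy is $268,000, within the 278,500 dollars ceiling. Condition met.
  (b) The plaintiff resides in Ashmarsh, which is not Istbourne, which satisfies one of the alternatives. Met.
  (c) Mira Quill resides in Istbourne, so this disjunct is met. Satisfied.
  → The court has jurisdiction.
Courts with jurisdiction: the Provincial Court of Fenwick, the Corbourne Regional Court, the Istbourne High Bench — 3 in total.

3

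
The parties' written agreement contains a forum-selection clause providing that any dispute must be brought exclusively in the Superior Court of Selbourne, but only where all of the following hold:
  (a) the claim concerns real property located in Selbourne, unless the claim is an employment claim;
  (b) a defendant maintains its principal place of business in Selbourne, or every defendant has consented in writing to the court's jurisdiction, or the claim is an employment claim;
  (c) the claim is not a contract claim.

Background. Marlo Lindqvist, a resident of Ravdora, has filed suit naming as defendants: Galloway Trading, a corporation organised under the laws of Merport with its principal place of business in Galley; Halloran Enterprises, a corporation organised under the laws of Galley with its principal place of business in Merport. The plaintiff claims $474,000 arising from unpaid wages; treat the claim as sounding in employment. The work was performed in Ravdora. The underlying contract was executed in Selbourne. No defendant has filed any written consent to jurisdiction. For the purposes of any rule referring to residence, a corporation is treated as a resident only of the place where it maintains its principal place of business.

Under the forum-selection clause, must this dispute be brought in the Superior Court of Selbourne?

The Superior Court of Selbourne:
  (a) The claim does not concern real property. However, the claim is an employment claim, so the 'unless' proviso supplies this condition. Satisfied.
  (b) The claim is an employment claim, so one alternative holds. Satisfied.
  (c) The claim is an employment claim, not a contract claim. Condition met.
  → The clause applies.

Yes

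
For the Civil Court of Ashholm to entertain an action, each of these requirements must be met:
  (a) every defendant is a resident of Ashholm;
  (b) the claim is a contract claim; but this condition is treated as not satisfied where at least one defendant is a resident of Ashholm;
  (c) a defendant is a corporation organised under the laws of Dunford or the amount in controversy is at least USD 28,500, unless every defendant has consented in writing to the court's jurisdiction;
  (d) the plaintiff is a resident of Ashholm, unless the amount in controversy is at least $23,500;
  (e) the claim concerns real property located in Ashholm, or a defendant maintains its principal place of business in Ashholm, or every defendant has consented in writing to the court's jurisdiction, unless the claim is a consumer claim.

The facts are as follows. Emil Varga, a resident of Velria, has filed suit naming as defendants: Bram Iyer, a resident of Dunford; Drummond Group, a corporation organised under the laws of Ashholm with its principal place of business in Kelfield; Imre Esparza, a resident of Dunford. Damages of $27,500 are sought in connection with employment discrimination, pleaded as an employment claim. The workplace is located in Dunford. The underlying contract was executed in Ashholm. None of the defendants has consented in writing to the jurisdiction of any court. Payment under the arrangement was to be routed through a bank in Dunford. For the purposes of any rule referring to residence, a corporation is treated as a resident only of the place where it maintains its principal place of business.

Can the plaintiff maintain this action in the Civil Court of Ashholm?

No

The Civil Court of Ashholm:
  (a) The defendants reside as follows — Bram Iyer in Dunford, Drummond Group in Kelfield, Imre Esparza in Dunford — not all in Ashholm. Not met.
  (b) The claim is an employment claim, not a contract claim. Not met.
  (c) The corporate defendant(s) are organised in Ashholm, not Dunford; the amount in controversy is 27,500 dollars, below the USD 28,500 floor — none of the alternatives is met. The proviso offers no rescue either, since no such written consent has been filed. Not satisfied.
  (d) The plaintiff resides in Velria, not Ashholm. But the amount in controversy is $27,500, which meets the $23,500 floor, and the 'unless' clause therefore excuses the requirement. Satisfied.
  (e) The claim does not concern real property; the corporate defendant(s) have their principal place of business in Kelfield, not Ashholm; no such written consent has been filed — every alternative fails. The proviso offers no rescue either, since the claim is an employment claim, not a consumer claim. Fails.
  → At least one condition fails; no jurisdiction.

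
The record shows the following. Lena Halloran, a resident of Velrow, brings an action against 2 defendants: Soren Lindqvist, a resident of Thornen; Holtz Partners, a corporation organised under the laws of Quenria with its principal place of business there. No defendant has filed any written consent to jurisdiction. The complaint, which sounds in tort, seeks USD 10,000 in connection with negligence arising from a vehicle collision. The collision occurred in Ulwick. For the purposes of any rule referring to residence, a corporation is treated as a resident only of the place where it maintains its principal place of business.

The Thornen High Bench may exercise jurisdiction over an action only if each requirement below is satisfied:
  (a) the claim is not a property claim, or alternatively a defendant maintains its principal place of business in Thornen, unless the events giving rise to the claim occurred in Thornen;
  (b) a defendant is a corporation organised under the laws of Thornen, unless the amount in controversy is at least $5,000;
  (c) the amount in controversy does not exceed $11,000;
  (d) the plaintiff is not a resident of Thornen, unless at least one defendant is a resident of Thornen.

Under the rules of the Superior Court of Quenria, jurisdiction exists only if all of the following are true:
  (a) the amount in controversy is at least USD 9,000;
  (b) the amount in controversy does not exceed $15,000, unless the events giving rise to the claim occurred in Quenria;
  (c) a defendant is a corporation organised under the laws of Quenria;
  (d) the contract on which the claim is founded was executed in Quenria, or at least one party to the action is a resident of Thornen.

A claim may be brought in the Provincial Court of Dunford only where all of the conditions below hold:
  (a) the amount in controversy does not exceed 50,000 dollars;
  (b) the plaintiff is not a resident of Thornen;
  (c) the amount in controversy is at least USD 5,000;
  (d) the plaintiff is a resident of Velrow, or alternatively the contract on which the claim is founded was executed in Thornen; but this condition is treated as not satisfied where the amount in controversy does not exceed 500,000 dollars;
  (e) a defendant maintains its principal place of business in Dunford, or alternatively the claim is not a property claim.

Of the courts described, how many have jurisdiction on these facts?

2

The Thornen High Bench:
  (a) The claim is a tort claim, not a property claim, which satisfies one of the alternatives. Condition met.
  (b) The corporate defendant(s) are organised in Quenria, not Thornen. The proviso rescues it, though: the amount in controversy is $10,000, which meets the 5,000 dollars floor. Condition met.
  (c) The amount in controversy is $10,000, within the USD 11,000 ceiling. Satisfied.
  (d) The plaintiff resides in Velrow, which is not Thornen. Condition met.
  → The court has jurisdiction.
The Superior Court of Quenria:
  (a) The amount in controversy is 10,000 dollars, which meets the $9,000 floor. Condition met.
  (b) The amount in controversy is $10,000, within the USD 15,000 ceiling. Met.
  (c) Holtz Partners is organised under the laws of Quenria. Condition met.
  (d) Soren Lindqvist resides in Thornen, so this disjunct is met. Condition met.
  → Jurisdiction lies.
The Provincial Court of Dunford:
  (a) The amount in controversy is USD 10,000, within the $50,000 ceiling. Met.
  (b) The plaintiff resides in Velrow, which is not Thornen. Condition met.
  (c) The amount in controversy is 10,000 dollars, which meets the USD 5,000 floor. Satisfied.
  (d) The plaintiff resides in Velrow, so this disjunct is met. But the carve-out bites: the amount in controversy is USD 10,000, within the $500,000 ceiling. Not met.
  (e) The claim is a tort claim, not a property claim, so one alternative holds. Condition met.
  → Not every requirement is met — no jurisdiction.
Courts with jurisdiction: the Thornen High Bench, the Superior Court of Quenria — 2 in total.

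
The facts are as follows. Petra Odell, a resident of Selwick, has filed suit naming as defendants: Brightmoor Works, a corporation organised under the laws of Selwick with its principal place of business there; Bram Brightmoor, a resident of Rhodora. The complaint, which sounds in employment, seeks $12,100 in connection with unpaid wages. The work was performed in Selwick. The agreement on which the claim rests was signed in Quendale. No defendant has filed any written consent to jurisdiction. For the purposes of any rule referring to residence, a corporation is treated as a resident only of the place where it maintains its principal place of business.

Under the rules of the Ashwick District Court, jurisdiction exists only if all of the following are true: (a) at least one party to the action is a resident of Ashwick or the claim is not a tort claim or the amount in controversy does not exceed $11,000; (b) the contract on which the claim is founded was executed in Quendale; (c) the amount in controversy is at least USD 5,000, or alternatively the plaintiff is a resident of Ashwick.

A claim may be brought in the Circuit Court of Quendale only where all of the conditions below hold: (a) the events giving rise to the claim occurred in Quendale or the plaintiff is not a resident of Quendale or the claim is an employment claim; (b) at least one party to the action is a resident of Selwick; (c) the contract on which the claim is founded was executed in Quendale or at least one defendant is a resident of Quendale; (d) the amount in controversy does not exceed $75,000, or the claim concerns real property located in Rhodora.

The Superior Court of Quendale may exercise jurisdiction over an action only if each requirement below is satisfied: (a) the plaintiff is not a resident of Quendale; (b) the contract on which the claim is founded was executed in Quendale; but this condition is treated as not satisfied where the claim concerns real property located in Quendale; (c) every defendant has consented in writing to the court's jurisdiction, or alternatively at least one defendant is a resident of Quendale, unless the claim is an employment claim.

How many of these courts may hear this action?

The Ashwick District Court:
  (a) The claim is an employment claim, not a tort claim — that alternative is enough. Satisfied.
  (b) The contract was executed in Quendale. Met.
  (c) The amount in controversy is $12,100, which meets the USD 5,000 floor — that alternative is enough. Condition met.
  → All conditions met; jurisdiction exists.
The Circuit Court of Quendale:
  (a) The plaintiff resides in Selwick, which is not Quendale, which satisfies one of the alternatives. Met.
  (b) Petra Odell resides in Selwick. Met.
  (c) The contract was executed in Quendale — that alternative is enough. Condition met.
  (d) The amount in controversy is $12,100, within the 75,000 dollars ceiling — that alternative is enough. Met.
  → Jurisdiction lies.
The Superior Court of Quendale:
  (a) The plaintiff resides in Selwick, which is not Quendale. Satisfied.
  (b) The contract was executed in Quendale. The exception is not triggered, since the claim does not concern real property. Met.
  (c) No such written consent has been filed; no defendant resides in Quendale (they reside in Selwick, Rhodora) — every alternative fails. However, the claim is an employment claim, so the 'unless' proviso supplies this condition. Condition met.
  → Every requirement is satisfied — jurisdiction.
Courts with jurisdiction: the Ashwick District Court, the Circuit Court of Quendale, the Superior Court of Quendale — 3 in total.

3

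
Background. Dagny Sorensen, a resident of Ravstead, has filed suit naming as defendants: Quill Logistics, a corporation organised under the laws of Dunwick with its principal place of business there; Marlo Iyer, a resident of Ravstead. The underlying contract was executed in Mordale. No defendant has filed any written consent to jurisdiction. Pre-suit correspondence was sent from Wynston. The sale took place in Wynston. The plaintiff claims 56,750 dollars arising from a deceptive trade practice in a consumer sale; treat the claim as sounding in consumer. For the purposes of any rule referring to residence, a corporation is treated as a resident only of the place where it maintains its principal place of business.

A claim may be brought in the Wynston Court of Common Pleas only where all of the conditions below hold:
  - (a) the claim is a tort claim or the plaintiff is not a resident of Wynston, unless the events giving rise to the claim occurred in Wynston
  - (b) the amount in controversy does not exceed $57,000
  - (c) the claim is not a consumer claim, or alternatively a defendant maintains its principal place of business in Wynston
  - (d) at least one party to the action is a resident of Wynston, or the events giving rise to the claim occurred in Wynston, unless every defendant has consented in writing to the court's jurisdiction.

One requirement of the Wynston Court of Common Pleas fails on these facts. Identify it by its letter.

(c)

The Wynston Court of Common Pleas:
  (a) The plaintiff resides in Ravstead, which is not Wynston — that alternative is enough. Condition met.
  (b) The amount in controversy is 56,750 dollars, within the 57,000 dollars ceiling. Met.
  (c) The claim is a consumer claim; the corporate defendant(s) have their principal place of business in Dunwick, not Wynston — every alternative fails. Fails.
  (d) The operative events occurred in Wynston — that alternative is enough. Satisfied.
Only condition (c) fails.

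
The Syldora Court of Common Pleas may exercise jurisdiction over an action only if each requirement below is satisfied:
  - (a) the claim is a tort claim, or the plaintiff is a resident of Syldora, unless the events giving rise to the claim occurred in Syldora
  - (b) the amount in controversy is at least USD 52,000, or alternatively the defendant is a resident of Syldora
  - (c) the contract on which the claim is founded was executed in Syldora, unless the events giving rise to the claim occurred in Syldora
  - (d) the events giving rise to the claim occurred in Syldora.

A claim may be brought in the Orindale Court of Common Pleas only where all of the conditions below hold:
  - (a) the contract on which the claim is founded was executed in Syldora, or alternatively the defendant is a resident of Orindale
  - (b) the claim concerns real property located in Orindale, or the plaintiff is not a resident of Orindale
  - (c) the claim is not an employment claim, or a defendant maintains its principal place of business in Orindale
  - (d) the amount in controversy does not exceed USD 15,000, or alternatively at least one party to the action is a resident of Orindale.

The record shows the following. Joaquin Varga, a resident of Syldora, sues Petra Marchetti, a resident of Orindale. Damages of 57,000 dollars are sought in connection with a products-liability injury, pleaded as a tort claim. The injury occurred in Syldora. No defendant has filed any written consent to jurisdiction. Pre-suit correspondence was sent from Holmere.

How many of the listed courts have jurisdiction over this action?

The Syldora Court of Common Pleas:
  (a) The claim is a tort claim, so this disjunct is met. Condition met.
  (b) The amount in controversy is 57,000 dollars, which meets the USD 52,000 floor, which satisfies one of the alternatives. Satisfied.
  (c) No contract (and hence no place of execution) is alleged. However, the operative events occurred in Syldora, so the 'unless' proviso supplies this condition. Condition met.
  (d) The operative events occurred in Syldora. Condition met.
  → Jurisdiction lies.
The Orindale Court of Common Pleas:
  (a) The defendant resides in Orindale, so this disjunct is met. Met.
  (b) The plaintiff resides in Syldora, which is not Orindale, which satisfies one of the alternatives. Satisfied.
  (c) The claim is a tort claim, not an employment claim — that alternative is enough. Satisfied.
  (d) Petra Marchetti resides in Orindale — that alternative is enough. Satisfied.
  → Jurisdiction lies.
Courts with jurisdiction: the Syldora Court of Common Pleas, the Orindale Court of Common Pleas — 2 in total.

2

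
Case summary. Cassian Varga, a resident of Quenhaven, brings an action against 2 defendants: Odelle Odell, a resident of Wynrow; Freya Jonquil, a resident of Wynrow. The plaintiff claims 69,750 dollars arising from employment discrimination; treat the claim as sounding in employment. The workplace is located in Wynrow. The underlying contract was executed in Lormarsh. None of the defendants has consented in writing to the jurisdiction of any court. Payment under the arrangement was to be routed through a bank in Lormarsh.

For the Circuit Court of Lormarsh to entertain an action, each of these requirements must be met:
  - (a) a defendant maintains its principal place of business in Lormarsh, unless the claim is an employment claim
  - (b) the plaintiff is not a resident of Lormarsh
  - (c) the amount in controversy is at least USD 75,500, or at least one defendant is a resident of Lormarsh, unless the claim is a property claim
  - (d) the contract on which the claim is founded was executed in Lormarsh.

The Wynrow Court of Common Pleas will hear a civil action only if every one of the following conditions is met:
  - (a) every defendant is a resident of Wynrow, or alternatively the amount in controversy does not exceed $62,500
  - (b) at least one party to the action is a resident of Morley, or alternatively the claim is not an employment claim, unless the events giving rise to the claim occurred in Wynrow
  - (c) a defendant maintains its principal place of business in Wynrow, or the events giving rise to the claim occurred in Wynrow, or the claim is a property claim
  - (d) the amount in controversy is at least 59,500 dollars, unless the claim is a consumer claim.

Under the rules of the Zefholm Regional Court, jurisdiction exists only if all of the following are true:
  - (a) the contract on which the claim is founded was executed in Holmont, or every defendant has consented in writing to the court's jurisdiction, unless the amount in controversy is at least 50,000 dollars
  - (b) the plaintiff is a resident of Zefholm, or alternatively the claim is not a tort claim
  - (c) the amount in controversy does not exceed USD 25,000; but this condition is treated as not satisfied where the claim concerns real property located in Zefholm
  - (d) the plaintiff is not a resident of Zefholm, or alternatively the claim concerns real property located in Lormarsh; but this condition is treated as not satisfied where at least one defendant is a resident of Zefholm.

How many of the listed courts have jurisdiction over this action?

1

The Circuit Court of Lormarsh:
  (a) No defendant is a corporation. The proviso rescues it, though: the claim is an employment claim. Satisfied.
  (b) The plaintiff resides in Quenhaven, which is not Lormarsh. Condition met.
  (c) The amount in controversy is $69,750, below the 75,500 dollars floor; no defendant resides in Lormarsh (they reside in Wynrow, Wynrow) — every alternative fails. And the claim is an employment claim, not a property claim, so the proviso does not save it. Not met.
  (d) The contract was executed in Lormarsh. Condition met.
  → The court lacks jurisdiction.
The Wynrow Court of Common Pleas:
  (a) The defendants reside as follows — Odelle Odell in Wynrow, Freya Jonquil in Wynrow — all in Wynrow — that alternative is enough. Satisfied.
  (b) No party resides in Morley; the claim is an employment claim — no alternative holds. But the operative events occurred in Wynrow, and the 'unless' clause therefore excuses the requirement. Condition met.
  (c) The operative events occurred in Wynrow — that alternative is enough. Met.
  (d) The amount in controversy is 69,750 dollars, which meets the $59,500 floor. Satisfied.
  → Every requirement is satisfied — jurisdiction.
The Zefholm Regional Court:
  (a) The contract was executed in Lormarsh, not Holmont; no such written consent has been filed — none of the alternatives is met. The proviso rescues it, though: the amount in controversy is $69,750, which meets the $50,000 floor. Satisfied.
  (b) The claim is an employment claim, not a tort claim, so one alternative holds. Condition met.
  (c) The amount in controversy is $69,750, above the $25,000 ceiling. Fails.
  (d) The plaintiff resides in Quenhaven, which is not Zefholm, which satisfies one of the alternatives. And the carve-out is inapplicable — no defendant resides in Zefholm (they reside in Wynrow, Wynrow). Satisfied.
  → Not every requirement is met — no jurisdiction.
Courts with jurisdiction: the Wynrow Court of Common Pleas — 1 in total.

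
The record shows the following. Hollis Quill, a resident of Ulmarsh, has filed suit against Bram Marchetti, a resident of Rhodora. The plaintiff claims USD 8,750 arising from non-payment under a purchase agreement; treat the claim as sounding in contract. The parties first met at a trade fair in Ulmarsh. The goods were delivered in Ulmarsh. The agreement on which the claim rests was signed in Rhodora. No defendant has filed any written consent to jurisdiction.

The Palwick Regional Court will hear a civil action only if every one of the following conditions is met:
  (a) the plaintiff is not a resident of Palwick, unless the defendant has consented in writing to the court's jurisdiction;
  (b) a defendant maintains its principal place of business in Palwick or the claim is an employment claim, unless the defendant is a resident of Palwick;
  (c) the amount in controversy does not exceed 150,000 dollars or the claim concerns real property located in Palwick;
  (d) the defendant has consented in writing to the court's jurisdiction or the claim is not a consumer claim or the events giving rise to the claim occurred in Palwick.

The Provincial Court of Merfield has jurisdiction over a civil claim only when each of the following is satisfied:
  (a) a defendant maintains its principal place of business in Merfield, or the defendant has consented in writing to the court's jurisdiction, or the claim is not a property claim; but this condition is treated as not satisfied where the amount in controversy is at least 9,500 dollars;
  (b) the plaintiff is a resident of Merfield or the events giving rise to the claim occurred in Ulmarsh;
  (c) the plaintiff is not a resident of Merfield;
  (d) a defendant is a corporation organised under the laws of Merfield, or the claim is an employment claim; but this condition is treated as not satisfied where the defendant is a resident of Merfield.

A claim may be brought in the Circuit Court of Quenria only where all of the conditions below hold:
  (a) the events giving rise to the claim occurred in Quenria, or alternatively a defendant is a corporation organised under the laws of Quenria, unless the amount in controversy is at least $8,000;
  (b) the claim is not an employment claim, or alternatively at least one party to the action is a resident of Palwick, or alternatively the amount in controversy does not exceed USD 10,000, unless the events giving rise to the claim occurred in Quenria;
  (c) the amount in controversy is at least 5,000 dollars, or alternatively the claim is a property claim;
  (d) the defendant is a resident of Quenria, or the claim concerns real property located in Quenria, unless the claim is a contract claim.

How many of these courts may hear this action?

1

The Palwick Regional Court:
  (a) The plaintiff resides in Ulmarsh, which is not Palwick. Condition met.
  (b) No defendant is a corporation; the claim is a contract claim, not an employment claim — no alternative holds. And the defendant resides in Rhodora, not Palwick, so the proviso does not save it. Not satisfied.
  (c) The amount in controversy is $8,750, within the USD 150,000 ceiling, so this disjunct is met. Satisfied.
  (d) The claim is a contract claim, not a consumer claim, which satisfies one of the alternatives. Met.
  → The court lacks jurisdiction.
The Provincial Court of Merfield:
  (a) The claim is a contract claim, not a property claim, so this disjunct is met. The exception is not triggered, since the amount in controversy is USD 8,750, below the USD 9,500 floor. Met.
  (b) The operative events occurred in Ulmarsh, so one alternative holds. Condition met.
  (c) The plaintiff resides in Ulmarsh, which is not Merfield. Met.
  (d) No defendant is a corporation; the claim is a contract claim, not an employment claim — no alternative holds. Fails.
  → At least one condition fails; no jurisdiction.
The Circuit Court of Quenria:
  (a) The operative events occurred in Ulmarsh, not Quenria; no defendant is a corporation — every alternative fails. The proviso rescues it, though: the amount in controversy is $8,750, which meets the 8,000 dollars floor. Condition met.
  (b) The claim is a contract claim, not an employment claim — that alternative is enough. Condition met.
  (c) The amount in controversy is USD 8,750, which meets the 5,000 dollars floor — that alternative is enough. Condition met.
  (d) The defendant resides in Rhodora, not Quenria; the claim does not concern real property — no alternative holds. However, the claim is a contract claim, so the 'unless' proviso supplies this condition. Met.
  → Every requirement is satisfied — jurisdiction.
Courts with jurisdiction: the Circuit Court of Quenria — 1 in total.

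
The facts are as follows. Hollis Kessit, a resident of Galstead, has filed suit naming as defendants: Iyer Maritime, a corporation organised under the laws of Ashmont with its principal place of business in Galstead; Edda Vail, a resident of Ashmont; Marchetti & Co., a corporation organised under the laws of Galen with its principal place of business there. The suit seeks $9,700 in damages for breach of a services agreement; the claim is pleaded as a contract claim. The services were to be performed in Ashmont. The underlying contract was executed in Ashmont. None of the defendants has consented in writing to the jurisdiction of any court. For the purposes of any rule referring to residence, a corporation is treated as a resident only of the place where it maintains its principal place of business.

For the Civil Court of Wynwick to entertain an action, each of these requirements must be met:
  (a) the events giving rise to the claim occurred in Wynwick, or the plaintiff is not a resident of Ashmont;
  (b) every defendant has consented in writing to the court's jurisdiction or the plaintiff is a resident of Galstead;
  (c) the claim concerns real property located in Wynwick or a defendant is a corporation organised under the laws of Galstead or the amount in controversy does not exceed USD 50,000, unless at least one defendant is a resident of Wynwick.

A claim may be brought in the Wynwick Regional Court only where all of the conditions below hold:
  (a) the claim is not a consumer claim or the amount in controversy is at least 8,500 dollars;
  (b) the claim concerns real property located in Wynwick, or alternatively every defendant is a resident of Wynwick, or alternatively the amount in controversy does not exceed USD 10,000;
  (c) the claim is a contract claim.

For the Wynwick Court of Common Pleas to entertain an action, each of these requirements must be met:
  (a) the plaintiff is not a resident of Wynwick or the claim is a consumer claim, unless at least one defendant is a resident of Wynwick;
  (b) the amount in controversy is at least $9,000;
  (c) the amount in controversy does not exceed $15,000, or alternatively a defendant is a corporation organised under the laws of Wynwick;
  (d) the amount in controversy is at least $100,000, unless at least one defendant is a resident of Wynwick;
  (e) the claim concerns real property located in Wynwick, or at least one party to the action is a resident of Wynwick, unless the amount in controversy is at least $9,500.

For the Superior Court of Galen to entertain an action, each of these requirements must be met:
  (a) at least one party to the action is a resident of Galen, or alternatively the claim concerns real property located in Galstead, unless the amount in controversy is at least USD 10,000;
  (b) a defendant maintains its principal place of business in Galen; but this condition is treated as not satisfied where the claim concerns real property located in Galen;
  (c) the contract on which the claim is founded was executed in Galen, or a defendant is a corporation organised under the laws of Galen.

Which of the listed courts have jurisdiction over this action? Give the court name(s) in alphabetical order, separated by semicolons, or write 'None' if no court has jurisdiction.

The Civil Court of Wynwick:
  (a) The plaintiff resides in Galstead, which is not Ashmont, which satisfies one of the alternatives. Condition met.
  (b) The plaintiff resides in Galstead, which satisfies one of the alternatives. Satisfied.
  (c) The amount in controversy is $9,700, within the 50,000 dollars ceiling, so one alternative holds. Condition met.
  → Jurisdiction lies.
The Wynwick Regional Court:
  (a) The claim is a contract claim, not a consumer claim, which satisfies one of the alternatives. Condition met.
  (b) The amount in controversy is USD 9,700, within the USD 10,000 ceiling, so one alternative holds. Condition met.
  (c) The claim is a contract claim. Condition met.
  → Jurisdiction lies.
The Wynwick Court of Common Pleas:
  (a) The plaintiff resides in Galstead, which is not Wynwick, which satisfies one of the alternatives. Satisfied.
  (b) The amount in controversy is $9,700, which meets the $9,000 floor. Condition met.
  (c) The amount in controversy is USD 9,700, within the $15,000 ceiling, which satisfies one of the alternatives. Condition met.
  (d) The amount in controversy is $9,700, below the $100,000 floor. The proviso offers no rescue either, since no defendant resides in Wynwick (they reside in Galstead, Ashmont, Galen). Condition not met.
  (e) The claim does not concern real property; no party resides in Wynwick — none of the alternatives is met. However, the amount in controversy is 9,700 dollars, which meets the USD 9,500 floor, so the 'unless' proviso supplies this condition. Satisfied.
  → Not every requirement is met — no jurisdiction.
The Superior Court of Galen:
  (a) Marchetti & Co. resides in Galen — that alternative is enough. Satisfied.
  (b) Marchetti & Co. has its principal place of business in Galen. And the carve-out is inapplicable — the claim does not concern real property. Condition met.
  (c) Marchetti & Co. is organised under the laws of Galen — that alternative is enough. Satisfied.
  → The court has jurisdiction.

the Civil Court of Wynwick; the Superior Court of Galen; the Wynwick Regional Court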